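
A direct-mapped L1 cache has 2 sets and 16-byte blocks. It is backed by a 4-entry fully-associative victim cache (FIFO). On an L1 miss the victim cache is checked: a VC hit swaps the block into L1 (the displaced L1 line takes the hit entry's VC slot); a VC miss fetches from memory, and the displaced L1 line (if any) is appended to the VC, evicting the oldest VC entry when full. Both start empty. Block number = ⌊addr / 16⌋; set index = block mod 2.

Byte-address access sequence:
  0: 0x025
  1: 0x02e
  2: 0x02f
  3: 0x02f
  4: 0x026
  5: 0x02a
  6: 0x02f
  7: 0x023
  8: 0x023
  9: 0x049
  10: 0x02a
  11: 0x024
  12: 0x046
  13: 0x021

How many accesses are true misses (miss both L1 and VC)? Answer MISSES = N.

0: 0x25 (blk 2, set 0) → MISS  vc=[]
1: 0x2e (blk 2, set 0) → L1-HIT  vc=[]
2: 0x2f (blk 2, set 0) → L1-HIT  vc=[]
3: 0x2f (blk 2, set 0) → L1-HIT  vc=[]
4: 0x26 (blk 2, set 0) → L1-HIT  vc=[]
5: 0x2a (blk 2, set 0) → L1-HIT  vc=[]
6: 0x2f (blk 2, set 0) → L1-HIT  vc=[]
7: 0x23 (blk 2, set 0) → L1-HIT  vc=[]
8: 0x23 (blk 2, set 0) → L1-HIT  vc=[]
9: 0x49 (blk 4, set 0) → MISS  vc=[2]
10: 0x2a (blk 2, set 0) → VC-HIT  vc=[4]
11: 0x24 (blk 2, set 0) → L1-HIT  vc=[4]
12: 0x46 (blk 4, set 0) → VC-HIT  vc=[2]
13: 0x21 (blk 2, set 0) → VC-HIT  vc=[4]

MISSES = 2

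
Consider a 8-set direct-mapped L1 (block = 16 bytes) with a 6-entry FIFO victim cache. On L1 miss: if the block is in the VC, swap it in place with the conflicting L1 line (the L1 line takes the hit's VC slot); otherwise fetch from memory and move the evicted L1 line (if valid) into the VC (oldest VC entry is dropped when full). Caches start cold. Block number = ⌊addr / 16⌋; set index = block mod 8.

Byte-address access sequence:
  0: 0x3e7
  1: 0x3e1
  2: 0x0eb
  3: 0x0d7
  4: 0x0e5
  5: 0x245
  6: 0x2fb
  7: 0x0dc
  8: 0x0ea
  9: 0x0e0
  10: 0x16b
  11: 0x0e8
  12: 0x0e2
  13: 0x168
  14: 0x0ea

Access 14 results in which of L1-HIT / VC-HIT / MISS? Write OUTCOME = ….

OUTCOME = VC-HIT

#0 0x3e7→b62/s6 MISS; vc=[]
#1 0x3e1→b62/s6 L1-HIT; vc=[]
#2 0xeb→b14/s6 MISS; vc=[62]
#3 0xd7→b13/s5 MISS; vc=[62]
#4 0xe5→b14/s6 L1-HIT; vc=[62]
#5 0x245→b36/s4 MISS; vc=[62]
#6 0x2fb→b47/s7 MISS; vc=[62]
#7 0xdc→b13/s5 L1-HIT; vc=[62]
#8 0xea→b14/s6 L1-HIT; vc=[62]
#9 0xe0→b14/s6 L1-HIT; vc=[62]
#10 0x16b→b22/s6 MISS; vc=[62,14]
#11 0xe8→b14/s6 VC-HIT; vc=[62,22]
#12 0xe2→b14/s6 L1-HIT; vc=[62,22]
#13 0x168→b22/s6 VC-HIT; vc=[62,14]
#14 0xea→b14/s6 VC-HIT; vc=[62,22]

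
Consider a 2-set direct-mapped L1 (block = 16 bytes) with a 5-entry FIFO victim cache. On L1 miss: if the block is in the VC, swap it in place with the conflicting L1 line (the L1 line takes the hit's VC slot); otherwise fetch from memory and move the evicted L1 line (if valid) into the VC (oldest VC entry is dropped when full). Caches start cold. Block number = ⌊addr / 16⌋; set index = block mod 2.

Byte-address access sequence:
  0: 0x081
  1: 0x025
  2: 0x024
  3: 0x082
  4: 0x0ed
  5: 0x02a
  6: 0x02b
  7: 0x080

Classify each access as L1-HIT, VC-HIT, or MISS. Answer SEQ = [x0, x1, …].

#0 0x81→b8/s0 MISS; vc=[]
#1 0x25→b2/s0 MISS; vc=[8]
#2 0x24→b2/s0 L1-HIT; vc=[8]
#3 0x82→b8/s0 VC-HIT; vc=[2]
#4 0xed→b14/s0 MISS; vc=[2,8]
#5 0x2a→b2/s0 VC-HIT; vc=[14,8]
#6 0x2b→b2/s0 L1-HIT; vc=[14,8]
#7 0x80→b8/s0 VC-HIT; vc=[14,2]

SEQ = [MISS, MISS, L1-HIT, VC-HIT, MISS, VC-HIT, L1-HIT, VC-HIT]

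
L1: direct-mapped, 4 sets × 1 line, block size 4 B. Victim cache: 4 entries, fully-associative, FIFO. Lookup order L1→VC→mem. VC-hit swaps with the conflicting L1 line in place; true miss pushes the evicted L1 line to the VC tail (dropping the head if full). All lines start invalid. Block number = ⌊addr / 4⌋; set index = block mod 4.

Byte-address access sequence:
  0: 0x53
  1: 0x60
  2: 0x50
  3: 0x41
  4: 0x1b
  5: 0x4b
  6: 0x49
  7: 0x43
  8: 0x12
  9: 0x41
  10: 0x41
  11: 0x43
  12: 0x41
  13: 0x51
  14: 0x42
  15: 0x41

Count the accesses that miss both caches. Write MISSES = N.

0: 0x53 (blk 20, set 0) → MISS  vc=[]
1: 0x60 (blk 24, set 0) → MISS  vc=[20]
2: 0x50 (blk 20, set 0) → VC-HIT  vc=[24]
3: 0x41 (blk 16, set 0) → MISS  vc=[24, 20]
4: 0x1b (blk 6, set 2) → MISS  vc=[24, 20]
5: 0x4b (blk 18, set 2) → MISS  vc=[24, 20, 6]
6: 0x49 (blk 18, set 2) → L1-HIT  vc=[24, 20, 6]
7: 0x43 (blk 16, set 0) → L1-HIT  vc=[24, 20, 6]
8: 0x12 (blk 4, set 0) → MISS  vc=[24, 20, 6, 16]
9: 0x41 (blk 16, set 0) → VC-HIT  vc=[24, 20, 6, 4]
10: 0x41 (blk 16, set 0) → L1-HIT  vc=[24, 20, 6, 4]
11: 0x43 (blk 16, set 0) → L1-HIT  vc=[24, 20, 6, 4]
12: 0x41 (blk 16, set 0) → L1-HIT  vc=[24, 20, 6, 4]
13: 0x51 (blk 20, set 0) → VC-HIT  vc=[24, 16, 6, 4]
14: 0x42 (blk 16, set 0) → VC-HIT  vc=[24, 20, 6, 4]
15: 0x41 (blk 16, set 0) → L1-HIT  vc=[24, 20, 6, 4]

MISSES = 6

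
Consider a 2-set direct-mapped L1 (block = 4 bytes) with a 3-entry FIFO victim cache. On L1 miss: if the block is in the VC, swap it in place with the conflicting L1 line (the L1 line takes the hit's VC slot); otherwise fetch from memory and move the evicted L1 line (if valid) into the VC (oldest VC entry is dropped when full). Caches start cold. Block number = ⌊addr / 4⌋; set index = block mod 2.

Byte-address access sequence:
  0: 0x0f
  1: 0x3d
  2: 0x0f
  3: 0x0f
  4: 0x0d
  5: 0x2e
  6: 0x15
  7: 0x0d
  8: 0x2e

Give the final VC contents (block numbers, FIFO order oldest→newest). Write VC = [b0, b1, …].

#0 0xf→b3/s1 MISS; vc=[]
#1 0x3d→b15/s1 MISS; vc=[3]
#2 0xf→b3/s1 VC-HIT; vc=[15]
#3 0xf→b3/s1 L1-HIT; vc=[15]
#4 0xd→b3/s1 L1-HIT; vc=[15]
#5 0x2e→b11/s1 MISS; vc=[15,3]
#6 0x15→b5/s1 MISS; vc=[15,3,11]
#7 0xd→b3/s1 VC-HIT; vc=[15,5,11]
#8 0x2e→b11/s1 VC-HIT; vc=[15,5,3]

VC = [15, 5, 3]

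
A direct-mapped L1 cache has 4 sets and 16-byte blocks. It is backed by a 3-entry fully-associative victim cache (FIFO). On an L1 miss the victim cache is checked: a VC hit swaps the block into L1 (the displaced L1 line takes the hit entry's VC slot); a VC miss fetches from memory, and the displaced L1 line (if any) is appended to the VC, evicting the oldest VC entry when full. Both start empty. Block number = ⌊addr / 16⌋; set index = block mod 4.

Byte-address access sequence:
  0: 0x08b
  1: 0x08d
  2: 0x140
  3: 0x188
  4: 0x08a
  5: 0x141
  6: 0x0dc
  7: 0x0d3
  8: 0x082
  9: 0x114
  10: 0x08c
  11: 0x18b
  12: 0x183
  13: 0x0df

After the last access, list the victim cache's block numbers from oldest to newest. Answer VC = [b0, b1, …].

#0 0x8b→b8/s0 MISS; vc=[]
#1 0x8d→b8/s0 L1-HIT; vc=[]
#2 0x140→b20/s0 MISS; vc=[8]
#3 0x188→b24/s0 MISS; vc=[8,20]
#4 0x8a→b8/s0 VC-HIT; vc=[24,20]
#5 0x141→b20/s0 VC-HIT; vc=[24,8]
#6 0xdc→b13/s1 MISS; vc=[24,8]
#7 0xd3→b13/s1 L1-HIT; vc=[24,8]
#8 0x82→b8/s0 VC-HIT; vc=[24,20]
#9 0x114→b17/s1 MISS; vc=[24,20,13]
#10 0x8c→b8/s0 L1-HIT; vc=[24,20,13]
#11 0x18b→b24/s0 VC-HIT; vc=[8,20,13]
#12 0x183→b24/s0 L1-HIT; vc=[8,20,13]
#13 0xdf→b13/s1 VC-HIT; vc=[8,20,17]

VC = [8, 20, 17]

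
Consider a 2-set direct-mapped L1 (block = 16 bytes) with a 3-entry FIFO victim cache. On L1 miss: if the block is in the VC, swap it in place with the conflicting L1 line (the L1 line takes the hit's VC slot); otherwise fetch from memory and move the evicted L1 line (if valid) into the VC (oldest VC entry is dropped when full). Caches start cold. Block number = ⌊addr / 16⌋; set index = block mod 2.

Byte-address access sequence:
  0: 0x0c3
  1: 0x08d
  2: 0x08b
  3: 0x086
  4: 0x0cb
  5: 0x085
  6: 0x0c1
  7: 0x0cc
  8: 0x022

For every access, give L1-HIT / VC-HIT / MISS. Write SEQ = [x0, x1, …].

SEQ = [MISS, MISS, L1-HIT, L1-HIT, VC-HIT, VC-HIT, VC-HIT, L1-HIT, MISS]

0: 0xc3 (blk 12, set 0) → MISS  vc=[]
1: 0x8d (blk 8, set 0) → MISS  vc=[12]
2: 0x8b (blk 8, set 0) → L1-HIT  vc=[12]
3: 0x86 (blk 8, set 0) → L1-HIT  vc=[12]
4: 0xcb (blk 12, set 0) → VC-HIT  vc=[8]
5: 0x85 (blk 8, set 0) → VC-HIT  vc=[12]
6: 0xc1 (blk 12, set 0) → VC-HIT  vc=[8]
7: 0xcc (blk 12, set 0) → L1-HIT  vc=[8]
8: 0x22 (blk 2, set 0) → MISS  vc=[8, 12]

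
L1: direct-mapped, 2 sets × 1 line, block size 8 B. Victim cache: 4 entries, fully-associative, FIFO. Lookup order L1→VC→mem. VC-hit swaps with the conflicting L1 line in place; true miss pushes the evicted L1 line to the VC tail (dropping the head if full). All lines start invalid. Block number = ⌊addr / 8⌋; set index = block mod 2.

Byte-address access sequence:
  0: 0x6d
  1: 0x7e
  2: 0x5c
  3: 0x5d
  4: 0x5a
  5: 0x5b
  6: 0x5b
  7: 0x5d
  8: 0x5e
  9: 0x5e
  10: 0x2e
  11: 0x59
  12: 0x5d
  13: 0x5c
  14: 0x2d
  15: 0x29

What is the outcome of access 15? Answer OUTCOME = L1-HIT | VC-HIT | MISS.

#0 0x6d→b13/s1 MISS; vc=[]
#1 0x7e→b15/s1 MISS; vc=[13]
#2 0x5c→b11/s1 MISS; vc=[13,15]
#3 0x5d→b11/s1 L1-HIT; vc=[13,15]
#4 0x5a→b11/s1 L1-HIT; vc=[13,15]
#5 0x5b→b11/s1 L1-HIT; vc=[13,15]
#6 0x5b→b11/s1 L1-HIT; vc=[13,15]
#7 0x5d→b11/s1 L1-HIT; vc=[13,15]
#8 0x5e→b11/s1 L1-HIT; vc=[13,15]
#9 0x5e→b11/s1 L1-HIT; vc=[13,15]
#10 0x2e→b5/s1 MISS; vc=[13,15,11]
#11 0x59→b11/s1 VC-HIT; vc=[13,15,5]
#12 0x5d→b11/s1 L1-HIT; vc=[13,15,5]
#13 0x5c→b11/s1 L1-HIT; vc=[13,15,5]
#14 0x2d→b5/s1 VC-HIT; vc=[13,15,11]
#15 0x29→b5/s1 L1-HIT; vc=[13,15,11]

OUTCOME = L1-HIT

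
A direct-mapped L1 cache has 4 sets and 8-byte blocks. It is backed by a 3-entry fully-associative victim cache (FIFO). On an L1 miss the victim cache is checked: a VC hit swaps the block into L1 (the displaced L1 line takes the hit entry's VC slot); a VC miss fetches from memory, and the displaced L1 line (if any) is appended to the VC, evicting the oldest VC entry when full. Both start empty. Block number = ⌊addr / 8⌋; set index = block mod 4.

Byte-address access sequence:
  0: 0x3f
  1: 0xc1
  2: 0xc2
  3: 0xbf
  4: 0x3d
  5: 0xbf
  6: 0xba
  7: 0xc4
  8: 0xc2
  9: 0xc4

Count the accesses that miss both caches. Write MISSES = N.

0: 0x3f (blk 7, set 3) → MISS  vc=[]
1: 0xc1 (blk 24, set 0) → MISS  vc=[]
2: 0xc2 (blk 24, set 0) → L1-HIT  vc=[]
3: 0xbf (blk 23, set 3) → MISS  vc=[7]
4: 0x3d (blk 7, set 3) → VC-HIT  vc=[23]
5: 0xbf (blk 23, set 3) → VC-HIT  vc=[7]
6: 0xba (blk 23, set 3) → L1-HIT  vc=[7]
7: 0xc4 (blk 24, set 0) → L1-HIT  vc=[7]
8: 0xc2 (blk 24, set 0) → L1-HIT  vc=[7]
9: 0xc4 (blk 24, set 0) → L1-HIT  vc=[7]

MISSES = 3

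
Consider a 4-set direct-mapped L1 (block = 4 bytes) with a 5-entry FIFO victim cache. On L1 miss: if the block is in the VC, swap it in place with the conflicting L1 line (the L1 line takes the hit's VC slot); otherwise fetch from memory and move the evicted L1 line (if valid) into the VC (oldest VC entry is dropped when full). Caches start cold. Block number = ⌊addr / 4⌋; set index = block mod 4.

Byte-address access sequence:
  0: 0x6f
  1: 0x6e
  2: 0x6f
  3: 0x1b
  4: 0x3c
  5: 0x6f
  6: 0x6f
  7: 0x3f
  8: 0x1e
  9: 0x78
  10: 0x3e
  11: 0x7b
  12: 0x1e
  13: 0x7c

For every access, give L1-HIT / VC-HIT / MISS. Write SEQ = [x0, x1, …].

#0 0x6f→b27/s3 MISS; vc=[]
#1 0x6e→b27/s3 L1-HIT; vc=[]
#2 0x6f→b27/s3 L1-HIT; vc=[]
#3 0x1b→b6/s2 MISS; vc=[]
#4 0x3c→b15/s3 MISS; vc=[27]
#5 0x6f→b27/s3 VC-HIT; vc=[15]
#6 0x6f→b27/s3 L1-HIT; vc=[15]
#7 0x3f→b15/s3 VC-HIT; vc=[27]
#8 0x1e→b7/s3 MISS; vc=[27,15]
#9 0x78→b30/s2 MISS; vc=[27,15,6]
#10 0x3e→b15/s3 VC-HIT; vc=[27,7,6]
#11 0x7b→b30/s2 L1-HIT; vc=[27,7,6]
#12 0x1e→b7/s3 VC-HIT; vc=[27,15,6]
#13 0x7c→b31/s3 MISS; vc=[27,15,6,7]

SEQ = [MISS, L1-HIT, L1-HIT, MISS, MISS, VC-HIT, L1-HIT, VC-HIT, MISS, MISS, VC-HIT, L1-HIT, VC-HIT, MISS]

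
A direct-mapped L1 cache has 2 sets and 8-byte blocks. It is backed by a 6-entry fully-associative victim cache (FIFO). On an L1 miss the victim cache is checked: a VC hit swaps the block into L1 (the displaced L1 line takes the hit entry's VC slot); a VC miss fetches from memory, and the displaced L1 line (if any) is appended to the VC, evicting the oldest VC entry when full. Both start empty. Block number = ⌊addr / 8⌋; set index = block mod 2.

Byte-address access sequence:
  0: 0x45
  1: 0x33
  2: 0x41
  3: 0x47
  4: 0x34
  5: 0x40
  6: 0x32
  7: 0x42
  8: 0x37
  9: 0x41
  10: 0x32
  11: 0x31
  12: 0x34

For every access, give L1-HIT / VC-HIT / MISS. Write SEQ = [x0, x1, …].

0: 0x45 (blk 8, set 0) → MISS  vc=[]
1: 0x33 (blk 6, set 0) → MISS  vc=[8]
2: 0x41 (blk 8, set 0) → VC-HIT  vc=[6]
3: 0x47 (blk 8, set 0) → L1-HIT  vc=[6]
4: 0x34 (blk 6, set 0) → VC-HIT  vc=[8]
5: 0x40 (blk 8, set 0) → VC-HIT  vc=[6]
6: 0x32 (blk 6, set 0) → VC-HIT  vc=[8]
7: 0x42 (blk 8, set 0) → VC-HIT  vc=[6]
8: 0x37 (blk 6, set 0) → VC-HIT  vc=[8]
9: 0x41 (blk 8, set 0) → VC-HIT  vc=[6]
10: 0x32 (blk 6, set 0) → VC-HIT  vc=[8]
11: 0x31 (blk 6, set 0) → L1-HIT  vc=[8]
12: 0x34 (blk 6, set 0) → L1-HIT  vc=[8]

SEQ = [MISS, MISS, VC-HIT, L1-HIT, VC-HIT, VC-HIT, VC-HIT, VC-HIT, VC-HIT, VC-HIT, VC-HIT, L1-HIT, L1-HIT]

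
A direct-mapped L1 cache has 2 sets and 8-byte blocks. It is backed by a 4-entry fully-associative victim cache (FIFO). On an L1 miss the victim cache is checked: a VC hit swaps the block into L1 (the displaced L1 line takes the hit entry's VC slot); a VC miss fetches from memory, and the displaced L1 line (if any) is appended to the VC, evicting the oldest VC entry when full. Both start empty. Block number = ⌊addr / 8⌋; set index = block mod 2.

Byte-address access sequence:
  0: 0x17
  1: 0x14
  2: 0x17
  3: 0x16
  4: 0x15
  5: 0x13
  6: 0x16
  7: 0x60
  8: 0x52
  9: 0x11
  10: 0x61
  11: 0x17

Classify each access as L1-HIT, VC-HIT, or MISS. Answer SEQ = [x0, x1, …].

SEQ = [MISS, L1-HIT, L1-HIT, L1-HIT, L1-HIT, L1-HIT, L1-HIT, MISS, MISS, VC-HIT, VC-HIT, VC-HIT]

#0 0x17→b2/s0 MISS; vc=[]
#1 0x14→b2/s0 L1-HIT; vc=[]
#2 0x17→b2/s0 L1-HIT; vc=[]
#3 0x16→b2/s0 L1-HIT; vc=[]
#4 0x15→b2/s0 L1-HIT; vc=[]
#5 0x13→b2/s0 L1-HIT; vc=[]
#6 0x16→b2/s0 L1-HIT; vc=[]
#7 0x60→b12/s0 MISS; vc=[2]
#8 0x52→b10/s0 MISS; vc=[2,12]
#9 0x11→b2/s0 VC-HIT; vc=[10,12]
#10 0x61→b12/s0 VC-HIT; vc=[10,2]
#11 0x17→b2/s0 VC-HIT; vc=[10,12]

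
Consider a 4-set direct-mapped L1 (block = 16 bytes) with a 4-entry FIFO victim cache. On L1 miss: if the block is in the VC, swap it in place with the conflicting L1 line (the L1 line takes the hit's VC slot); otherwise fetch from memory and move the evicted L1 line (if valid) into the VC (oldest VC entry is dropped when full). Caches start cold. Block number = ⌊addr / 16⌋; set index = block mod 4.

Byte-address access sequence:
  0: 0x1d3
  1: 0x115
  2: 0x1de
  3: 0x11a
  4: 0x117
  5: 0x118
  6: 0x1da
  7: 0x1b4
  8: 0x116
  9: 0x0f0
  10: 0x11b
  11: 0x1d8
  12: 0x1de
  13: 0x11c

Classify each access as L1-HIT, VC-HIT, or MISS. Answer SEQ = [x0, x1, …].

  [0] addr=0x1d3 blk=29 s=1: MISS | VC []
  [1] addr=0x115 blk=17 s=1: MISS | VC [29]
  [2] addr=0x1de blk=29 s=1: VC-HIT | VC [17]
  [3] addr=0x11a blk=17 s=1: VC-HIT | VC [29]
  [4] addr=0x117 blk=17 s=1: L1-HIT | VC [29]
  [5] addr=0x118 blk=17 s=1: L1-HIT | VC [29]
  [6] addr=0x1da blk=29 s=1: VC-HIT | VC [17]
  [7] addr=0x1b4 blk=27 s=3: MISS | VC [17]
  [8] addr=0x116 blk=17 s=1: VC-HIT | VC [29]
  [9] addr=0xf0 blk=15 s=3: MISS | VC [29, 27]
  [10] addr=0x11b blk=17 s=1: L1-HIT | VC [29, 27]
  [11] addr=0x1d8 blk=29 s=1: VC-HIT | VC [17, 27]
  [12] addr=0x1de blk=29 s=1: L1-HIT | VC [17, 27]
  [13] addr=0x11c blk=17 s=1: VC-HIT | VC [29, 27]

SEQ = [MISS, MISS, VC-HIT, VC-HIT, L1-HIT, L1-HIT, VC-HIT, MISS, VC-HIT, MISS, L1-HIT, VC-HIT, L1-HIT, VC-HIT]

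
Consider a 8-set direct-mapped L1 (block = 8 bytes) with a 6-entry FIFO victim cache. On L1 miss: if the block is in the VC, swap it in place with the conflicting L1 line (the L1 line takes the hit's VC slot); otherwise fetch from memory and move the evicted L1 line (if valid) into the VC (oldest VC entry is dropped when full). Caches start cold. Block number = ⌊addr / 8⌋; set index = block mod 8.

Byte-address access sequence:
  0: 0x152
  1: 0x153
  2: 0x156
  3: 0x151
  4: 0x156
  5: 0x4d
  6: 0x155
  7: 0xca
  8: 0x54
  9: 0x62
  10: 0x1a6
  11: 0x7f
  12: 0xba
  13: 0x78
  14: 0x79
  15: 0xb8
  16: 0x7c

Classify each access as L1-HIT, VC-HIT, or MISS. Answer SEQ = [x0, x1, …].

#0 0x152→b42/s2 MISS; vc=[]
#1 0x153→b42/s2 L1-HIT; vc=[]
#2 0x156→b42/s2 L1-HIT; vc=[]
#3 0x151→b42/s2 L1-HIT; vc=[]
#4 0x156→b42/s2 L1-HIT; vc=[]
#5 0x4d→b9/s1 MISS; vc=[]
#6 0x155→b42/s2 L1-HIT; vc=[]
#7 0xca→b25/s1 MISS; vc=[9]
#8 0x54→b10/s2 MISS; vc=[9,42]
#9 0x62→b12/s4 MISS; vc=[9,42]
#10 0x1a6→b52/s4 MISS; vc=[9,42,12]
#11 0x7f→b15/s7 MISS; vc=[9,42,12]
#12 0xba→b23/s7 MISS; vc=[9,42,12,15]
#13 0x78→b15/s7 VC-HIT; vc=[9,42,12,23]
#14 0x79→b15/s7 L1-HIT; vc=[9,42,12,23]
#15 0xb8→b23/s7 VC-HIT; vc=[9,42,12,15]
#16 0x7c→b15/s7 VC-HIT; vc=[9,42,12,23]

SEQ = [MISS, L1-HIT, L1-HIT, L1-HIT, L1-HIT, MISS, L1-HIT, MISS, MISS, MISS, MISS, MISS, MISS, VC-HIT, L1-HIT, VC-HIT, VC-HIT]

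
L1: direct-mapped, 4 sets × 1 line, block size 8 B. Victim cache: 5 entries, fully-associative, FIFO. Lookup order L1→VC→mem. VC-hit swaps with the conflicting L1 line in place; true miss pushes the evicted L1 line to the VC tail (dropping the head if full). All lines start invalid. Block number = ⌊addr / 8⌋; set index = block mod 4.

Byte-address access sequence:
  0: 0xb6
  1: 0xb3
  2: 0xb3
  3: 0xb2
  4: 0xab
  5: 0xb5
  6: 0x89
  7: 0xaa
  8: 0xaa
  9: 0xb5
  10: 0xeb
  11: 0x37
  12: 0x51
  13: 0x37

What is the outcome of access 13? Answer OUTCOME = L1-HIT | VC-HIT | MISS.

0: 0xb6 (blk 22, set 2) → MISS  vc=[]
1: 0xb3 (blk 22, set 2) → L1-HIT  vc=[]
2: 0xb3 (blk 22, set 2) → L1-HIT  vc=[]
3: 0xb2 (blk 22, set 2) → L1-HIT  vc=[]
4: 0xab (blk 21, set 1) → MISS  vc=[]
5: 0xb5 (blk 22, set 2) → L1-HIT  vc=[]
6: 0x89 (blk 17, set 1) → MISS  vc=[21]
7: 0xaa (blk 21, set 1) → VC-HIT  vc=[17]
8: 0xaa (blk 21, set 1) → L1-HIT  vc=[17]
9: 0xb5 (blk 22, set 2) → L1-HIT  vc=[17]
10: 0xeb (blk 29, set 1) → MISS  vc=[17, 21]
11: 0x37 (blk 6, set 2) → MISS  vc=[17, 21, 22]
12: 0x51 (blk 10, set 2) → MISS  vc=[17, 21, 22, 6]
13: 0x37 (blk 6, set 2) → VC-HIT  vc=[17, 21, 22, 10]

OUTCOME = VC-HIT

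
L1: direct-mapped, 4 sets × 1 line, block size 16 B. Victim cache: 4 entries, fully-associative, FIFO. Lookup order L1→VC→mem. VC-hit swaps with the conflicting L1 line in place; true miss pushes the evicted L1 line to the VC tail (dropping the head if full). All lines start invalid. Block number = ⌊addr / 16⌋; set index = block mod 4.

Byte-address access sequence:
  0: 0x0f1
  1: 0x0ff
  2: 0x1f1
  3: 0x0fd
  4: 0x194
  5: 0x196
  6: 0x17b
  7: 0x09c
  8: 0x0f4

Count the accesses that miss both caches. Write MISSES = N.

MISSES = 5

  [0] addr=0xf1 blk=15 s=3: MISS | VC []
  [1] addr=0xff blk=15 s=3: L1-HIT | VC []
  [2] addr=0x1f1 blk=31 s=3: MISS | VC [15]
  [3] addr=0xfd blk=15 s=3: VC-HIT | VC [31]
  [4] addr=0x194 blk=25 s=1: MISS | VC [31]
  [5] addr=0x196 blk=25 s=1: L1-HIT | VC [31]
  [6] addr=0x17b blk=23 s=3: MISS | VC [31, 15]
  [7] addr=0x9c blk=9 s=1: MISS | VC [31, 15, 25]
  [8] addr=0xf4 blk=15 s=3: VC-HIT | VC [31, 23, 25]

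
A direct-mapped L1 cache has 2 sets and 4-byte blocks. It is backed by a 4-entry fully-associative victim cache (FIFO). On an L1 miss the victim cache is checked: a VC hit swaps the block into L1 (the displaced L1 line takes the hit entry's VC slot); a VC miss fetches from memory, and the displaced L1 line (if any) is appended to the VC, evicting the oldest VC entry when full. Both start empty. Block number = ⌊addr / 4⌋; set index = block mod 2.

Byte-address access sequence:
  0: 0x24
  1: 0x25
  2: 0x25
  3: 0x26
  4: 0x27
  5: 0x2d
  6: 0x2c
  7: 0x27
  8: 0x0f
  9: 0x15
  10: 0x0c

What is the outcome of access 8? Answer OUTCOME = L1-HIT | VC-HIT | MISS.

OUTCOME = MISS

0: 0x24 (blk 9, set 1) → MISS  vc=[]
1: 0x25 (blk 9, set 1) → L1-HIT  vc=[]
2: 0x25 (blk 9, set 1) → L1-HIT  vc=[]
3: 0x26 (blk 9, set 1) → L1-HIT  vc=[]
4: 0x27 (blk 9, set 1) → L1-HIT  vc=[]
5: 0x2d (blk 11, set 1) → MISS  vc=[9]
6: 0x2c (blk 11, set 1) → L1-HIT  vc=[9]
7: 0x27 (blk 9, set 1) → VC-HIT  vc=[11]
8: 0xf (blk 3, set 1) → MISS  vc=[11, 9]
9: 0x15 (blk 5, set 1) → MISS  vc=[11, 9, 3]
10: 0xc (blk 3, set 1) → VC-HIT  vc=[11, 9, 5]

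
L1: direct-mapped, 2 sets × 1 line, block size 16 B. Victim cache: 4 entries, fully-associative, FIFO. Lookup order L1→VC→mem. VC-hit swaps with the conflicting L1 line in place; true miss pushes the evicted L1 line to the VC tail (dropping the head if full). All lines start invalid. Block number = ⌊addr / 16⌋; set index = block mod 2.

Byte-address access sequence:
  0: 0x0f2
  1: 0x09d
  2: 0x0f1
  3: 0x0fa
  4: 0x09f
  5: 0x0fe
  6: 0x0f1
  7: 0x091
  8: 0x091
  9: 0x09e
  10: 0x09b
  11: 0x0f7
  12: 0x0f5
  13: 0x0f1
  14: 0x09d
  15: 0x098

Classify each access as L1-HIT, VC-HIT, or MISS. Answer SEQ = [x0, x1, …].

  [0] addr=0xf2 blk=15 s=1: MISS | VC []
  [1] addr=0x9d blk=9 s=1: MISS | VC [15]
  [2] addr=0xf1 blk=15 s=1: VC-HIT | VC [9]
  [3] addr=0xfa blk=15 s=1: L1-HIT | VC [9]
  [4] addr=0x9f blk=9 s=1: VC-HIT | VC [15]
  [5] addr=0xfe blk=15 s=1: VC-HIT | VC [9]
  [6] addr=0xf1 blk=15 s=1: L1-HIT | VC [9]
  [7] addr=0x91 blk=9 s=1: VC-HIT | VC [15]
  [8] addr=0x91 blk=9 s=1: L1-HIT | VC [15]
  [9] addr=0x9e blk=9 s=1: L1-HIT | VC [15]
  [10] addr=0x9b blk=9 s=1: L1-HIT | VC [15]
  [11] addr=0xf7 blk=15 s=1: VC-HIT | VC [9]
  [12] addr=0xf5 blk=15 s=1: L1-HIT | VC [9]
  [13] addr=0xf1 blk=15 s=1: L1-HIT | VC [9]
  [14] addr=0x9d blk=9 s=1: VC-HIT | VC [15]
  [15] addr=0x98 blk=9 s=1: L1-HIT | VC [15]

SEQ = [MISS, MISS, VC-HIT, L1-HIT, VC-HIT, VC-HIT, L1-HIT, VC-HIT, L1-HIT, L1-HIT, L1-HIT, VC-HIT, L1-HIT, L1-HIT, VC-HIT, L1-HIT]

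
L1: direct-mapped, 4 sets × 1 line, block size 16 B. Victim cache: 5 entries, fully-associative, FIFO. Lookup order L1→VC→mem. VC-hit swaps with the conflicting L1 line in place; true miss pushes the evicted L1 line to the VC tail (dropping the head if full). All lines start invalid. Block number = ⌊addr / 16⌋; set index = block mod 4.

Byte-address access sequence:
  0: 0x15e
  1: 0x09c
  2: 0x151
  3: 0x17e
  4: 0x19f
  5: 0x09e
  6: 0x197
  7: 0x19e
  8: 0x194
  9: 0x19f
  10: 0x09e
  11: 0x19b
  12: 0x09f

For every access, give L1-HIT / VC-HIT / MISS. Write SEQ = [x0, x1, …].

0: 0x15e (blk 21, set 1) → MISS  vc=[]
1: 0x9c (blk 9, set 1) → MISS  vc=[21]
2: 0x151 (blk 21, set 1) → VC-HIT  vc=[9]
3: 0x17e (blk 23, set 3) → MISS  vc=[9]
4: 0x19f (blk 25, set 1) → MISS  vc=[9, 21]
5: 0x9e (blk 9, set 1) → VC-HIT  vc=[25, 21]
6: 0x197 (blk 25, set 1) → VC-HIT  vc=[9, 21]
7: 0x19e (blk 25, set 1) → L1-HIT  vc=[9, 21]
8: 0x194 (blk 25, set 1) → L1-HIT  vc=[9, 21]
9: 0x19f (blk 25, set 1) → L1-HIT  vc=[9, 21]
10: 0x9e (blk 9, set 1) → VC-HIT  vc=[25, 21]
11: 0x19b (blk 25, set 1) → VC-HIT  vc=[9, 21]
12: 0x9f (blk 9, set 1) → VC-HIT  vc=[25, 21]

SEQ = [MISS, MISS, VC-HIT, MISS, MISS, VC-HIT, VC-HIT, L1-HIT, L1-HIT, L1-HIT, VC-HIT, VC-HIT, VC-HIT]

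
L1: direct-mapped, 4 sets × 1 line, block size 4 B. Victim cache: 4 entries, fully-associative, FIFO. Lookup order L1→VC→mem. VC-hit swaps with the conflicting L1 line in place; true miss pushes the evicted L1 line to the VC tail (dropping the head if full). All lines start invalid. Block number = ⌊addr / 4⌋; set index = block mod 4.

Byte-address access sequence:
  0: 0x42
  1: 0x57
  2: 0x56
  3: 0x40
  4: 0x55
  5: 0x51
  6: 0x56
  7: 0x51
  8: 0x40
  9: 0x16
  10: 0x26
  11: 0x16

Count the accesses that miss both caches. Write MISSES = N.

  [0] addr=0x42 blk=16 s=0: MISS | VC []
  [1] addr=0x57 blk=21 s=1: MISS | VC []
  [2] addr=0x56 blk=21 s=1: L1-HIT | VC []
  [3] addr=0x40 blk=16 s=0: L1-HIT | VC []
  [4] addr=0x55 blk=21 s=1: L1-HIT | VC []
  [5] addr=0x51 blk=20 s=0: MISS | VC [16]
  [6] addr=0x56 blk=21 s=1: L1-HIT | VC [16]
  [7] addr=0x51 blk=20 s=0: L1-HIT | VC [16]
  [8] addr=0x40 blk=16 s=0: VC-HIT | VC [20]
  [9] addr=0x16 blk=5 s=1: MISS | VC [20, 21]
  [10] addr=0x26 blk=9 s=1: MISS | VC [20, 21, 5]
  [11] addr=0x16 blk=5 s=1: VC-HIT | VC [20, 21, 9]

MISSES = 5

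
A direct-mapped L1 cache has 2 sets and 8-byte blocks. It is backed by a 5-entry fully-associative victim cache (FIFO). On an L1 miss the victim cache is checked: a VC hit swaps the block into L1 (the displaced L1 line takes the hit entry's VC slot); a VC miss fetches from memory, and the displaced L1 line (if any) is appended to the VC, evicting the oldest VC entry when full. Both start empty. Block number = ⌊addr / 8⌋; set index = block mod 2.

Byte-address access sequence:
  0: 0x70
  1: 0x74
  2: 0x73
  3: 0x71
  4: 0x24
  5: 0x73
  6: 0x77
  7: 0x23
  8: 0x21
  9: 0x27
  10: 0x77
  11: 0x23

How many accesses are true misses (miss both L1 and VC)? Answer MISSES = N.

MISSES = 2

  [0] addr=0x70 blk=14 s=0: MISS | VC []
  [1] addr=0x74 blk=14 s=0: L1-HIT | VC []
  [2] addr=0x73 blk=14 s=0: L1-HIT | VC []
  [3] addr=0x71 blk=14 s=0: L1-HIT | VC []
  [4] addr=0x24 blk=4 s=0: MISS | VC [14]
  [5] addr=0x73 blk=14 s=0: VC-HIT | VC [4]
  [6] addr=0x77 blk=14 s=0: L1-HIT | VC [4]
  [7] addr=0x23 blk=4 s=0: VC-HIT | VC [14]
  [8] addr=0x21 blk=4 s=0: L1-HIT | VC [14]
  [9] addr=0x27 blk=4 s=0: L1-HIT | VC [14]
  [10] addr=0x77 blk=14 s=0: VC-HIT | VC [4]
  [11] addr=0x23 blk=4 s=0: VC-HIT | VC [14]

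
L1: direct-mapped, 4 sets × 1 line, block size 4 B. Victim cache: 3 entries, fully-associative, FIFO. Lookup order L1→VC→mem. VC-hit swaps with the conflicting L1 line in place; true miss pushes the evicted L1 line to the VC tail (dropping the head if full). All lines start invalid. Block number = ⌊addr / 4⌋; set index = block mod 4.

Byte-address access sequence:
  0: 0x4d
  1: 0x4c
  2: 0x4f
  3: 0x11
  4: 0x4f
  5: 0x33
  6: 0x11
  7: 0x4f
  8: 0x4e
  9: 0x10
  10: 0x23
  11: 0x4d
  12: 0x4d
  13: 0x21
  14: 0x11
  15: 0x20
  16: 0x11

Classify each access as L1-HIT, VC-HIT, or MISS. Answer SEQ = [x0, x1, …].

SEQ = [MISS, L1-HIT, L1-HIT, MISS, L1-HIT, MISS, VC-HIT, L1-HIT, L1-HIT, L1-HIT, MISS, L1-HIT, L1-HIT, L1-HIT, VC-HIT, VC-HIT, VC-HIT]

  [0] addr=0x4d blk=19 s=3: MISS | VC []
  [1] addr=0x4c blk=19 s=3: L1-HIT | VC []
  [2] addr=0x4f blk=19 s=3: L1-HIT | VC []
  [3] addr=0x11 blk=4 s=0: MISS | VC []
  [4] addr=0x4f blk=19 s=3: L1-HIT | VC []
  [5] addr=0x33 blk=12 s=0: MISS | VC [4]
  [6] addr=0x11 blk=4 s=0: VC-HIT | VC [12]
  [7] addr=0x4f blk=19 s=3: L1-HIT | VC [12]
  [8] addr=0x4e blk=19 s=3: L1-HIT | VC [12]
  [9] addr=0x10 blk=4 s=0: L1-HIT | VC [12]
  [10] addr=0x23 blk=8 s=0: MISS | VC [12, 4]
  [11] addr=0x4d blk=19 s=3: L1-HIT | VC [12, 4]
  [12] addr=0x4d blk=19 s=3: L1-HIT | VC [12, 4]
  [13] addr=0x21 blk=8 s=0: L1-HIT | VC [12, 4]
  [14] addr=0x11 blk=4 s=0: VC-HIT | VC [12, 8]
  [15] addr=0x20 blk=8 s=0: VC-HIT | VC [12, 4]
  [16] addr=0x11 blk=4 s=0: VC-HIT | VC [12, 8]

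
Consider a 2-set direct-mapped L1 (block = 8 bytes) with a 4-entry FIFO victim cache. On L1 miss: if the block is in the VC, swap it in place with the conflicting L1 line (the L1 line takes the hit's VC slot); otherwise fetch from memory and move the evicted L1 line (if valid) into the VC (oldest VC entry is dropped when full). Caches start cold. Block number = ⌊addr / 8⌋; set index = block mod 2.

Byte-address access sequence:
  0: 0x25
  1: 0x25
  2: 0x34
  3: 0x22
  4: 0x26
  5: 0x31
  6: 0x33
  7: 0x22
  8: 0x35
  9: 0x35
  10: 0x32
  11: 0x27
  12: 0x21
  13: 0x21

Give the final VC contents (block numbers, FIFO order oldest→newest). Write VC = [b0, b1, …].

0: 0x25 (blk 4, set 0) → MISS  vc=[]
1: 0x25 (blk 4, set 0) → L1-HIT  vc=[]
2: 0x34 (blk 6, set 0) → MISS  vc=[4]
3: 0x22 (blk 4, set 0) → VC-HIT  vc=[6]
4: 0x26 (blk 4, set 0) → L1-HIT  vc=[6]
5: 0x31 (blk 6, set 0) → VC-HIT  vc=[4]
6: 0x33 (blk 6, set 0) → L1-HIT  vc=[4]
7: 0x22 (blk 4, set 0) → VC-HIT  vc=[6]
8: 0x35 (blk 6, set 0) → VC-HIT  vc=[4]
9: 0x35 (blk 6, set 0) → L1-HIT  vc=[4]
10: 0x32 (blk 6, set 0) → L1-HIT  vc=[4]
11: 0x27 (blk 4, set 0) → VC-HIT  vc=[6]
12: 0x21 (blk 4, set 0) → L1-HIT  vc=[6]
13: 0x21 (blk 4, set 0) → L1-HIT  vc=[6]

VC = [6]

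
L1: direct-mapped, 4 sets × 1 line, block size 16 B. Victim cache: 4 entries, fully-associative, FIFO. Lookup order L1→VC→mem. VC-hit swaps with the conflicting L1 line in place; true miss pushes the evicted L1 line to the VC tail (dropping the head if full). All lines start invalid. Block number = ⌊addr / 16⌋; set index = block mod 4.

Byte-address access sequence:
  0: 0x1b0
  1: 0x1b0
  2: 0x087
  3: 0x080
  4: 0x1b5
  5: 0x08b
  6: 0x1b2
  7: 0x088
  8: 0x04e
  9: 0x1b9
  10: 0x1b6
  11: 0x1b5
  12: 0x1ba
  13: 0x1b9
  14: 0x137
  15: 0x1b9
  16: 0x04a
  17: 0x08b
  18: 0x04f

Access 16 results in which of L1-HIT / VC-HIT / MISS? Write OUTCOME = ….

OUTCOME = L1-HIT

#0 0x1b0→b27/s3 MISS; vc=[]
#1 0x1b0→b27/s3 L1-HIT; vc=[]
#2 0x87→b8/s0 MISS; vc=[]
#3 0x80→b8/s0 L1-HIT; vc=[]
#4 0x1b5→b27/s3 L1-HIT; vc=[]
#5 0x8b→b8/s0 L1-HIT; vc=[]
#6 0x1b2→b27/s3 L1-HIT; vc=[]
#7 0x88→b8/s0 L1-HIT; vc=[]
#8 0x4e→b4/s0 MISS; vc=[8]
#9 0x1b9→b27/s3 L1-HIT; vc=[8]
#10 0x1b6→b27/s3 L1-HIT; vc=[8]
#11 0x1b5→b27/s3 L1-HIT; vc=[8]
#12 0x1ba→b27/s3 L1-HIT; vc=[8]
#13 0x1b9→b27/s3 L1-HIT; vc=[8]
#14 0x137→b19/s3 MISS; vc=[8,27]
#15 0x1b9→b27/s3 VC-HIT; vc=[8,19]
#16 0x4a→b4/s0 L1-HIT; vc=[8,19]
#17 0x8b→b8/s0 VC-HIT; vc=[4,19]
#18 0x4f→b4/s0 VC-HIT; vc=[8,19]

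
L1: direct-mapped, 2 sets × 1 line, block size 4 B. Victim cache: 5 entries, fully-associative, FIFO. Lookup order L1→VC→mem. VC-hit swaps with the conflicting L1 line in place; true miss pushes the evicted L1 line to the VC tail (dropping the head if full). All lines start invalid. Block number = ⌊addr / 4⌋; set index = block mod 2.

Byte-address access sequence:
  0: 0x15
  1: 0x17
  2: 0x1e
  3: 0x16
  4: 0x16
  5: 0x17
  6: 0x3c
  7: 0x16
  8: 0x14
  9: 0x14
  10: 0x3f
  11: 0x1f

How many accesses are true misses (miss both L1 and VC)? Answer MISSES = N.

0: 0x15 (blk 5, set 1) → MISS  vc=[]
1: 0x17 (blk 5, set 1) → L1-HIT  vc=[]
2: 0x1e (blk 7, set 1) → MISS  vc=[5]
3: 0x16 (blk 5, set 1) → VC-HIT  vc=[7]
4: 0x16 (blk 5, set 1) → L1-HIT  vc=[7]
5: 0x17 (blk 5, set 1) → L1-HIT  vc=[7]
6: 0x3c (blk 15, set 1) → MISS  vc=[7, 5]
7: 0x16 (blk 5, set 1) → VC-HIT  vc=[7, 15]
8: 0x14 (blk 5, set 1) → L1-HIT  vc=[7, 15]
9: 0x14 (blk 5, set 1) → L1-HIT  vc=[7, 15]
10: 0x3f (blk 15, set 1) → VC-HIT  vc=[7, 5]
11: 0x1f (blk 7, set 1) → VC-HIT  vc=[15, 5]

MISSES = 3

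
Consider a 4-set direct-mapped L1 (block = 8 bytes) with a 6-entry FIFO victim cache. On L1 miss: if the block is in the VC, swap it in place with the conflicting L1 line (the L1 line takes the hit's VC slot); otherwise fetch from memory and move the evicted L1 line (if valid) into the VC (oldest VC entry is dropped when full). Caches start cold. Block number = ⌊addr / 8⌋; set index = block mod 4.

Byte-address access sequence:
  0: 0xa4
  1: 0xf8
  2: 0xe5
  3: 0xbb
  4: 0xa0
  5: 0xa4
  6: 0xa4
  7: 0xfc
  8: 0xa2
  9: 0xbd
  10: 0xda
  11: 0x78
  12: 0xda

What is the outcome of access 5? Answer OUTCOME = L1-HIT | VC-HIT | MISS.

0: 0xa4 (blk 20, set 0) → MISS  vc=[]
1: 0xf8 (blk 31, set 3) → MISS  vc=[]
2: 0xe5 (blk 28, set 0) → MISS  vc=[20]
3: 0xbb (blk 23, set 3) → MISS  vc=[20, 31]
4: 0xa0 (blk 20, set 0) → VC-HIT  vc=[28, 31]
5: 0xa4 (blk 20, set 0) → L1-HIT  vc=[28, 31]
6: 0xa4 (blk 20, set 0) → L1-HIT  vc=[28, 31]
7: 0xfc (blk 31, set 3) → VC-HIT  vc=[28, 23]
8: 0xa2 (blk 20, set 0) → L1-HIT  vc=[28, 23]
9: 0xbd (blk 23, set 3) → VC-HIT  vc=[28, 31]
10: 0xda (blk 27, set 3) → MISS  vc=[28, 31, 23]
11: 0x78 (blk 15, set 3) → MISS  vc=[28, 31, 23, 27]
12: 0xda (blk 27, set 3) → VC-HIT  vc=[28, 31, 23, 15]

OUTCOME = L1-HIT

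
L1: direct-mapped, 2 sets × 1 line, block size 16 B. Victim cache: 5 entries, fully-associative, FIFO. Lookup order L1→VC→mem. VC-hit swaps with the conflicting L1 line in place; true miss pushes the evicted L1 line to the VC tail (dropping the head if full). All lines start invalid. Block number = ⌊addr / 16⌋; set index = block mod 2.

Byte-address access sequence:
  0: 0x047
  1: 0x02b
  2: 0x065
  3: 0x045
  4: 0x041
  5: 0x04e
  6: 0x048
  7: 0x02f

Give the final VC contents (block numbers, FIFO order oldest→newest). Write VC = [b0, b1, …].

VC = [6, 4]

  [0] addr=0x47 blk=4 s=0: MISS | VC []
  [1] addr=0x2b blk=2 s=0: MISS | VC [4]
  [2] addr=0x65 blk=6 s=0: MISS | VC [4, 2]
  [3] addr=0x45 blk=4 s=0: VC-HIT | VC [6, 2]
  [4] addr=0x41 blk=4 s=0: L1-HIT | VC [6, 2]
  [5] addr=0x4e blk=4 s=0: L1-HIT | VC [6, 2]
  [6] addr=0x48 blk=4 s=0: L1-HIT | VC [6, 2]
  [7] addr=0x2f blk=2 s=0: VC-HIT | VC [6, 4]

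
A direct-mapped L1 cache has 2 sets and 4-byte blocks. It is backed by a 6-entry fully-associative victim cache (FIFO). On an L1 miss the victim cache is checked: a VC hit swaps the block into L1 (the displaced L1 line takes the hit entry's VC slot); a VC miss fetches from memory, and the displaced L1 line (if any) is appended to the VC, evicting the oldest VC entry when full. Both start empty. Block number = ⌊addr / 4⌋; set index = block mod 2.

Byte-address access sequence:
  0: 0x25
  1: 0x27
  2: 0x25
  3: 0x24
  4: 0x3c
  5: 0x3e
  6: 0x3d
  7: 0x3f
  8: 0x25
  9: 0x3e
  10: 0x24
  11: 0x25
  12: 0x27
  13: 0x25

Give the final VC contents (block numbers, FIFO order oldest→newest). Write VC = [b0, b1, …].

#0 0x25→b9/s1 MISS; vc=[]
#1 0x27→b9/s1 L1-HIT; vc=[]
#2 0x25→b9/s1 L1-HIT; vc=[]
#3 0x24→b9/s1 L1-HIT; vc=[]
#4 0x3c→b15/s1 MISS; vc=[9]
#5 0x3e→b15/s1 L1-HIT; vc=[9]
#6 0x3d→b15/s1 L1-HIT; vc=[9]
#7 0x3f→b15/s1 L1-HIT; vc=[9]
#8 0x25→b9/s1 VC-HIT; vc=[15]
#9 0x3e→b15/s1 VC-HIT; vc=[9]
#10 0x24→b9/s1 VC-HIT; vc=[15]
#11 0x25→b9/s1 L1-HIT; vc=[15]
#12 0x27→b9/s1 L1-HIT; vc=[15]
#13 0x25→b9/s1 L1-HIT; vc=[15]

VC = [15]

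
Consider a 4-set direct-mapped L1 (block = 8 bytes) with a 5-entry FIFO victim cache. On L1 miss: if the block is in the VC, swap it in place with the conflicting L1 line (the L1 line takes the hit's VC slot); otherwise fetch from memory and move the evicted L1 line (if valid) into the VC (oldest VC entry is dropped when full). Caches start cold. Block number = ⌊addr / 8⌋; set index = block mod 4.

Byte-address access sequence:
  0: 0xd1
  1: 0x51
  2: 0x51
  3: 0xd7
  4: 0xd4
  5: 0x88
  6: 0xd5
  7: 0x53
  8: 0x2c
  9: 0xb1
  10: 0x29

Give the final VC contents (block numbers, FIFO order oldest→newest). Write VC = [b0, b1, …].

VC = [26, 17, 10]

#0 0xd1→b26/s2 MISS; vc=[]
#1 0x51→b10/s2 MISS; vc=[26]
#2 0x51→b10/s2 L1-HIT; vc=[26]
#3 0xd7→b26/s2 VC-HIT; vc=[10]
#4 0xd4→b26/s2 L1-HIT; vc=[10]
#5 0x88→b17/s1 MISS; vc=[10]
#6 0xd5→b26/s2 L1-HIT; vc=[10]
#7 0x53→b10/s2 VC-HIT; vc=[26]
#8 0x2c→b5/s1 MISS; vc=[26,17]
#9 0xb1→b22/s2 MISS; vc=[26,17,10]
#10 0x29→b5/s1 L1-HIT; vc=[26,17,10]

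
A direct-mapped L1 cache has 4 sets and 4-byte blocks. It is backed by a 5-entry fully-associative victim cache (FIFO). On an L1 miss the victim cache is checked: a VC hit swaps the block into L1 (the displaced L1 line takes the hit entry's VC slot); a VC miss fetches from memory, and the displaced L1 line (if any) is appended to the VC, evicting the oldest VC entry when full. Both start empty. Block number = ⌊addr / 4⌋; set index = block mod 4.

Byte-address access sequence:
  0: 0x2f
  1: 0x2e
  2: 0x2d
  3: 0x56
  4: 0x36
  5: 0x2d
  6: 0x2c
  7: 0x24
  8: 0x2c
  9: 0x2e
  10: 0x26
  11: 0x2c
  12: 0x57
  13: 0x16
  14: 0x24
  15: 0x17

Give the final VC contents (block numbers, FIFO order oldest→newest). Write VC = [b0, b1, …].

#0 0x2f→b11/s3 MISS; vc=[]
#1 0x2e→b11/s3 L1-HIT; vc=[]
#2 0x2d→b11/s3 L1-HIT; vc=[]
#3 0x56→b21/s1 MISS; vc=[]
#4 0x36→b13/s1 MISS; vc=[21]
#5 0x2d→b11/s3 L1-HIT; vc=[21]
#6 0x2c→b11/s3 L1-HIT; vc=[21]
#7 0x24→b9/s1 MISS; vc=[21,13]
#8 0x2c→b11/s3 L1-HIT; vc=[21,13]
#9 0x2e→b11/s3 L1-HIT; vc=[21,13]
#10 0x26→b9/s1 L1-HIT; vc=[21,13]
#11 0x2c→b11/s3 L1-HIT; vc=[21,13]
#12 0x57→b21/s1 VC-HIT; vc=[9,13]
#13 0x16→b5/s1 MISS; vc=[9,13,21]
#14 0x24→b9/s1 VC-HIT; vc=[5,13,21]
#15 0x17→b5/s1 VC-HIT; vc=[9,13,21]

VC = [9, 13, 21]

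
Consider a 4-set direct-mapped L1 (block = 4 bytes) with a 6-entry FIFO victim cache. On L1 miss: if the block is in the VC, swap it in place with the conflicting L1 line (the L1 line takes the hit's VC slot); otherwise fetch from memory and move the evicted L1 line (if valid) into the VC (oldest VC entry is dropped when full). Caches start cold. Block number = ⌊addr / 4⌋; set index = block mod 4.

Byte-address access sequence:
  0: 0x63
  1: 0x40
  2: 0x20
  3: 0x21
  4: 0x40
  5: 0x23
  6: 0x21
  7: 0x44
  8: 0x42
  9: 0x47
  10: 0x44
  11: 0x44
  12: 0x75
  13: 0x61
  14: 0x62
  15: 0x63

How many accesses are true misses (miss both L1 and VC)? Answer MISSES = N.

MISSES = 5

  [0] addr=0x63 blk=24 s=0: MISS | VC []
  [1] addr=0x40 blk=16 s=0: MISS | VC [24]
  [2] addr=0x20 blk=8 s=0: MISS | VC [24, 16]
  [3] addr=0x21 blk=8 s=0: L1-HIT | VC [24, 16]
  [4] addr=0x40 blk=16 s=0: VC-HIT | VC [24, 8]
  [5] addr=0x23 blk=8 s=0: VC-HIT | VC [24, 16]
  [6] addr=0x21 blk=8 s=0: L1-HIT | VC [24, 16]
  [7] addr=0x44 blk=17 s=1: MISS | VC [24, 16]
  [8] addr=0x42 blk=16 s=0: VC-HIT | VC [24, 8]
  [9] addr=0x47 blk=17 s=1: L1-HIT | VC [24, 8]
  [10] addr=0x44 blk=17 s=1: L1-HIT | VC [24, 8]
  [11] addr=0x44 blk=17 s=1: L1-HIT | VC [24, 8]
  [12] addr=0x75 blk=29 s=1: MISS | VC [24, 8, 17]
  [13] addr=0x61 blk=24 s=0: VC-HIT | VC [16, 8, 17]
  [14] addr=0x62 blk=24 s=0: L1-HIT | VC [16, 8, 17]
  [15] addr=0x63 blk=24 s=0: L1-HIT | VC [16, 8, 17]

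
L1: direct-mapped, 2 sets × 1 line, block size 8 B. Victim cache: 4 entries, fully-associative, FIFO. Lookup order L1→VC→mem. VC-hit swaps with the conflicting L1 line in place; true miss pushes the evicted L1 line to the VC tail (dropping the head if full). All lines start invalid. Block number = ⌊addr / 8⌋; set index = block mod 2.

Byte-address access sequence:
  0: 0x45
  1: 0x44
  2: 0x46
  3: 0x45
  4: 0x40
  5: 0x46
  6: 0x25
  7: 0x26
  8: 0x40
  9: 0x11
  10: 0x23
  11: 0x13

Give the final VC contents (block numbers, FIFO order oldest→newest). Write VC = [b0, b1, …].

  [0] addr=0x45 blk=8 s=0: MISS | VC []
  [1] addr=0x44 blk=8 s=0: L1-HIT | VC []
  [2] addr=0x46 blk=8 s=0: L1-HIT | VC []
  [3] addr=0x45 blk=8 s=0: L1-HIT | VC []
  [4] addr=0x40 blk=8 s=0: L1-HIT | VC []
  [5] addr=0x46 blk=8 s=0: L1-HIT | VC []
  [6] addr=0x25 blk=4 s=0: MISS | VC [8]
  [7] addr=0x26 blk=4 s=0: L1-HIT | VC [8]
  [8] addr=0x40 blk=8 s=0: VC-HIT | VC [4]
  [9] addr=0x11 blk=2 s=0: MISS | VC [4, 8]
  [10] addr=0x23 blk=4 s=0: VC-HIT | VC [2, 8]
  [11] addr=0x13 blk=2 s=0: VC-HIT | VC [4, 8]

VC = [4, 8]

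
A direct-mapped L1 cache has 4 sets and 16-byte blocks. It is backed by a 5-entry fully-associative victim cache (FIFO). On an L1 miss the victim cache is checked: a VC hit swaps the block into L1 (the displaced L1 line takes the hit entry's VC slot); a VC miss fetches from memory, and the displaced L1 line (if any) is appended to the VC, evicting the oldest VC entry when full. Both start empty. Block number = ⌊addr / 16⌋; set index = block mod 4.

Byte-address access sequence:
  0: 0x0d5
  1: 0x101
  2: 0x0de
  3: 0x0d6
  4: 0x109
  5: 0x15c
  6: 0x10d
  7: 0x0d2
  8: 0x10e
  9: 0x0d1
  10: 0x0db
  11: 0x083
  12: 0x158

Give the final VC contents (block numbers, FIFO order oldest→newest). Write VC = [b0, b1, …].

0: 0xd5 (blk 13, set 1) → MISS  vc=[]
1: 0x101 (blk 16, set 0) → MISS  vc=[]
2: 0xde (blk 13, set 1) → L1-HIT  vc=[]
3: 0xd6 (blk 13, set 1) → L1-HIT  vc=[]
4: 0x109 (blk 16, set 0) → L1-HIT  vc=[]
5: 0x15c (blk 21, set 1) → MISS  vc=[13]
6: 0x10d (blk 16, set 0) → L1-HIT  vc=[13]
7: 0xd2 (blk 13, set 1) → VC-HIT  vc=[21]
8: 0x10e (blk 16, set 0) → L1-HIT  vc=[21]
9: 0xd1 (blk 13, set 1) → L1-HIT  vc=[21]
10: 0xdb (blk 13, set 1) → L1-HIT  vc=[21]
11: 0x83 (blk 8, set 0) → MISS  vc=[21, 16]
12: 0x158 (blk 21, set 1) → VC-HIT  vc=[13, 16]

VC = [13, 16]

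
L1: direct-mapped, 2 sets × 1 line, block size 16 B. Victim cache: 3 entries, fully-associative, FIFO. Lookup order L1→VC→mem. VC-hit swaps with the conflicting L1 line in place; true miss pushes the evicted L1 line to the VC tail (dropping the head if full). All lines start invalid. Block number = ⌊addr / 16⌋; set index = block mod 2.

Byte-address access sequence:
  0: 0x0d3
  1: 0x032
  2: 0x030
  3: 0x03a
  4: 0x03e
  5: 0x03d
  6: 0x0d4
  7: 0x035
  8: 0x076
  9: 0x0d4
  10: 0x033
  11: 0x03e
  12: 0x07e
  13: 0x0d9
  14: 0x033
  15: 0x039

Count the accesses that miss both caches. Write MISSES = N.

MISSES = 3

0: 0xd3 (blk 13, set 1) → MISS  vc=[]
1: 0x32 (blk 3, set 1) → MISS  vc=[13]
2: 0x30 (blk 3, set 1) → L1-HIT  vc=[13]
3: 0x3a (blk 3, set 1) → L1-HIT  vc=[13]
4: 0x3e (blk 3, set 1) → L1-HIT  vc=[13]
5: 0x3d (blk 3, set 1) → L1-HIT  vc=[13]
6: 0xd4 (blk 13, set 1) → VC-HIT  vc=[3]
7: 0x35 (blk 3, set 1) → VC-HIT  vc=[13]
8: 0x76 (blk 7, set 1) → MISS  vc=[13, 3]
9: 0xd4 (blk 13, set 1) → VC-HIT  vc=[7, 3]
10: 0x33 (blk 3, set 1) → VC-HIT  vc=[7, 13]
11: 0x3e (blk 3, set 1) → L1-HIT  vc=[7, 13]
12: 0x7e (blk 7, set 1) → VC-HIT  vc=[3, 13]
13: 0xd9 (blk 13, set 1) → VC-HIT  vc=[3, 7]
14: 0x33 (blk 3, set 1) → VC-HIT  vc=[13, 7]
15: 0x39 (blk 3, set 1) → L1-HIT  vc=[13, 7]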